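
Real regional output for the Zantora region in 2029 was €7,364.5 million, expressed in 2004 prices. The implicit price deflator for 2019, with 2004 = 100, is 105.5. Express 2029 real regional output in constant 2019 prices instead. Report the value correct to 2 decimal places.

Real regional output in 2019 prices = Real regional output in 2004 prices × (P_2019/P_2004) = 7364.5 × 1.055 = 7769.55.

€7,769.55 million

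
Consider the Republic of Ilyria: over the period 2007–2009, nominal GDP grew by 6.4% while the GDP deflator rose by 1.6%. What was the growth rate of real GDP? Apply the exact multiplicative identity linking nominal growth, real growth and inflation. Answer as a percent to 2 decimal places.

(1 + g_nom) = (1 + g_real)(1 + π), so g_real = 1.0640 / 1.0160 − 1 = 0.04724.

4.72%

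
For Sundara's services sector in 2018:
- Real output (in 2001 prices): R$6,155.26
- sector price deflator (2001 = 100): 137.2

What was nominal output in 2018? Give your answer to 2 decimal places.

R$8,445.02

Nominal output = Real × (sector price deflator/100) = 6155.26 × 1.372 = 8445.02.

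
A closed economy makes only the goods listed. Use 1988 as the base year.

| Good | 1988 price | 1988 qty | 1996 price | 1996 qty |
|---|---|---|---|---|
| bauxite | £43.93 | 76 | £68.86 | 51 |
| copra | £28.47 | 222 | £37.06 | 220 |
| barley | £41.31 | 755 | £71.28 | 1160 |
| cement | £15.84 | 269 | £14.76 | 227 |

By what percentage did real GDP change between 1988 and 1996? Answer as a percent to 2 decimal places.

Real GDP 1988 = Nominal GDP 1988 = 43.93·76 + 28.47·222 + 41.31·755 + 15.84·269 = 45109.03.
Real GDP 1996 (at 1988 prices) = 43.93·51 + 28.47·220 + 41.31·1160 + 15.84·227 = 60019.11.
Real growth = 60019.11/45109.03 − 1 = 0.3305.

33.05%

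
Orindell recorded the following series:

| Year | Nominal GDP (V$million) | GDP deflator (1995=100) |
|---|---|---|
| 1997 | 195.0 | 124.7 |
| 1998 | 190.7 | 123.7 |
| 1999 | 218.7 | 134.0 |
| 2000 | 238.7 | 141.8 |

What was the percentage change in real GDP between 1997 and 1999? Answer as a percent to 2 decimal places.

4.37%

Real GDP 1997 = 195.0/1.247 = 156.38.
Real GDP 1999 = 218.7/1.340 = 163.21.
Change = 163.21/156.38 − 1 = 0.0437.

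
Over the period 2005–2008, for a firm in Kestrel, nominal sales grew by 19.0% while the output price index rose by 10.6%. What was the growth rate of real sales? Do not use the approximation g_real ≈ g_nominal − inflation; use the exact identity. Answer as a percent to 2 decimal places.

(1 + g_nom) = (1 + g_real)(1 + π), so g_real = 1.1900 / 1.1060 − 1 = 0.07595.

7.59%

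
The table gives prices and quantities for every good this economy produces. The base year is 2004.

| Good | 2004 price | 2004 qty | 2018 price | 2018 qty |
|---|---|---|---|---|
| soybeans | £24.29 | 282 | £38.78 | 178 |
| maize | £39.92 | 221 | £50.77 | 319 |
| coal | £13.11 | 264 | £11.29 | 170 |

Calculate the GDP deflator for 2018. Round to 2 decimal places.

129.71

Nominal GDP 2018 = 38.78·178 + 50.77·319 + 11.29·170 = 25017.77.
Real GDP 2018 (at 2004 prices) = 24.29·178 + 39.92·319 + 13.11·170 = 19286.80.
Deflator = Nominal/Real × 100 = 25017.77/19286.80 × 100 = 129.714.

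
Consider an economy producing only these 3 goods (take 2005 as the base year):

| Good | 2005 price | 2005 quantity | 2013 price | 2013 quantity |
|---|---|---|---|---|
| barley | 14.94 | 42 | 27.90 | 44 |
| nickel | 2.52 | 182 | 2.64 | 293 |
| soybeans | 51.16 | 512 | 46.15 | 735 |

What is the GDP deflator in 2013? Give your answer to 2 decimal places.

92.11

Nominal GDP 2013 = 27.90·44 + 2.64·293 + 46.15·735 = 35921.37.
Real GDP 2013 (at 2005 prices) = 14.94·44 + 2.52·293 + 51.16·735 = 38998.32.
Deflator = Nominal/Real × 100 = 35921.37/38998.32 × 100 = 92.110.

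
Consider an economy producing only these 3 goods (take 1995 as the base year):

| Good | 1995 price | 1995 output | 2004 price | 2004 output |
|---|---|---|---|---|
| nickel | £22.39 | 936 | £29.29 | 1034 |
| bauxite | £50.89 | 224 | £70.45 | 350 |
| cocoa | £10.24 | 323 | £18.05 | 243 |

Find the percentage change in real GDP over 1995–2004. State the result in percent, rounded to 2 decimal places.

21.83%

Real GDP 1995 = Nominal GDP 1995 = 22.39·936 + 50.89·224 + 10.24·323 = 35663.92.
Real GDP 2004 (at 1995 prices) = 22.39·1034 + 50.89·350 + 10.24·243 = 43451.08.
Real growth = 43451.08/35663.92 − 1 = 0.2183.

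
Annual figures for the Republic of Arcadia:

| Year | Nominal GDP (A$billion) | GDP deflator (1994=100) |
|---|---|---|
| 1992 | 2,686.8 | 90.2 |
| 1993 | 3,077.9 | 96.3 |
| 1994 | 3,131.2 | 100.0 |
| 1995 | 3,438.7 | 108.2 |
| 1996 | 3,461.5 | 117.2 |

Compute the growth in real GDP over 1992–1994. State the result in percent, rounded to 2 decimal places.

Real GDP 1992 = 2686.8/0.902 = 2978.71.
Real GDP 1994 = 3131.2/1.000 = 3131.20.
Change = 3131.20/2978.71 − 1 = 0.0512.

5.12%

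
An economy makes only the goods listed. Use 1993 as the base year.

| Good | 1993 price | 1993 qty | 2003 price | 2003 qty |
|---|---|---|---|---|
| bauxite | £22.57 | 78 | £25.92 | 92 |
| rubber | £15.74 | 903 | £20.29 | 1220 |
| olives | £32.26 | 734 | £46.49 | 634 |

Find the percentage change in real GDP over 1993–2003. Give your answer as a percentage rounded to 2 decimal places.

5.24%

Real GDP 1993 = Nominal GDP 1993 = 22.57·78 + 15.74·903 + 32.26·734 = 39652.52.
Real GDP 2003 (at 1993 prices) = 22.57·92 + 15.74·1220 + 32.26·634 = 41732.08.
Real growth = 41732.08/39652.52 − 1 = 0.0524.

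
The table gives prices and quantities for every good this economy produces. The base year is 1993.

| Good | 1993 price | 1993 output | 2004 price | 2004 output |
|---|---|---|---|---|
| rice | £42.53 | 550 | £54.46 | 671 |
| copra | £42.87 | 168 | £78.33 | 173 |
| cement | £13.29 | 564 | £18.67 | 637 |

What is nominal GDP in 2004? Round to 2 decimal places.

Nominal GDP 2004 = Σ (p_2004 × q_2004) = 54.46·671 + 78.33·173 + 18.67·637 = 61986.54.

£61986.54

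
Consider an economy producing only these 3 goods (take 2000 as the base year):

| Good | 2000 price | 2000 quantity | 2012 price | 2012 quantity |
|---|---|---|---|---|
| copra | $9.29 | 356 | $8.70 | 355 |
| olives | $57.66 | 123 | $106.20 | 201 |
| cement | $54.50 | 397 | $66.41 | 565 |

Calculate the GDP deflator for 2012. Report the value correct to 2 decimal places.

135.63

Nominal GDP 2012 = 8.70·355 + 106.20·201 + 66.41·565 = 61956.35.
Real GDP 2012 (at 2000 prices) = 9.29·355 + 57.66·201 + 54.50·565 = 45680.11.
Deflator = Nominal/Real × 100 = 61956.35/45680.11 × 100 = 135.631.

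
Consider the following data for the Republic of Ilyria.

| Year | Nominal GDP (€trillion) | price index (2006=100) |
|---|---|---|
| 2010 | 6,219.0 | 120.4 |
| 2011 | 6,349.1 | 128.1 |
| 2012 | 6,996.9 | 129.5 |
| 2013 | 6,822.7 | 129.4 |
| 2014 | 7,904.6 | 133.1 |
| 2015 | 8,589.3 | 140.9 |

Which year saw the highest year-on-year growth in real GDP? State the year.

2011: real = 6349.1/1.281 = 4956.36; growth vs 2010 (5165.28) = -4.04%.
2012: real = 6996.9/1.295 = 5403.01; growth vs 2011 (4956.36) = 9.01%.
2013: real = 6822.7/1.294 = 5272.57; growth vs 2012 (5403.01) = -2.41%.
2014: real = 7904.6/1.331 = 5938.84; growth vs 2013 (5272.57) = 12.64%.
2015: real = 8589.3/1.409 = 6096.03; growth vs 2014 (5938.84) = 2.65%.

2014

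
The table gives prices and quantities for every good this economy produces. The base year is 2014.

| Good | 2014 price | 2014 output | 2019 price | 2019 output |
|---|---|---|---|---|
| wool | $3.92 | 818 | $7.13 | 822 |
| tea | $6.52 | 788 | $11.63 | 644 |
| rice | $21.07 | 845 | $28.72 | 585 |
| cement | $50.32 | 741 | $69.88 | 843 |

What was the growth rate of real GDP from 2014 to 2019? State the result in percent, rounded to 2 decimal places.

Real GDP 2014 = Nominal GDP 2014 = 3.92·818 + 6.52·788 + 21.07·845 + 50.32·741 = 63435.59.
Real GDP 2019 (at 2014 prices) = 3.92·822 + 6.52·644 + 21.07·585 + 50.32·843 = 62166.83.
Real growth = 62166.83/63435.59 − 1 = -0.0200.

-2.00%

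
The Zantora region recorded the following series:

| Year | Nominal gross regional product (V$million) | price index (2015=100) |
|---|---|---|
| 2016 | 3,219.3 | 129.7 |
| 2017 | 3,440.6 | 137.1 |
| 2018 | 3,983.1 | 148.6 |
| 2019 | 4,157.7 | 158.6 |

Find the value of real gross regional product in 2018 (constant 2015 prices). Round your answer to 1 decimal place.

Real gross regional product 2018 = 3983.1 / 1.486 = 2680.42.

V$2,680.4 million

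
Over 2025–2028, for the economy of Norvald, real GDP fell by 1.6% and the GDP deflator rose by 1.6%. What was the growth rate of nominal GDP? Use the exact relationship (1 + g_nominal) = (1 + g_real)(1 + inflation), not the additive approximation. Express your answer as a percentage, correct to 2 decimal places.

-0.03%

(1 + g_nom) = (1 + g_real)(1 + π) = 0.9840 × 1.0160 = 0.99974.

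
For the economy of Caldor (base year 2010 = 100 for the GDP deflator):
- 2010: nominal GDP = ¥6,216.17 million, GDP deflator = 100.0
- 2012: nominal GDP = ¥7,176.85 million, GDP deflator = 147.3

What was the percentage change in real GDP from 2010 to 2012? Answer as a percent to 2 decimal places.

-21.62%

Deflate each year: 2010 → 6216.17/1.000 = 6216.17; 2012 → 7176.85/1.473 = 4872.27.
So real GDP changed by 4872.27/6216.17 − 1 = -0.2162, i.e. -21.62%.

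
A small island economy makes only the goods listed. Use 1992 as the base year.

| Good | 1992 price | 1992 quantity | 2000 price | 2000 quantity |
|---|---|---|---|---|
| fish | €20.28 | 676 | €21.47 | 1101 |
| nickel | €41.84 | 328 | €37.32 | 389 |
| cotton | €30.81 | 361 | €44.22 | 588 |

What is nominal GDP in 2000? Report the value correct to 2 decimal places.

€64157.31

Nominal GDP 2000 = Σ (p_2000 × q_2000) = 21.47·1101 + 37.32·389 + 44.22·588 = 64157.31.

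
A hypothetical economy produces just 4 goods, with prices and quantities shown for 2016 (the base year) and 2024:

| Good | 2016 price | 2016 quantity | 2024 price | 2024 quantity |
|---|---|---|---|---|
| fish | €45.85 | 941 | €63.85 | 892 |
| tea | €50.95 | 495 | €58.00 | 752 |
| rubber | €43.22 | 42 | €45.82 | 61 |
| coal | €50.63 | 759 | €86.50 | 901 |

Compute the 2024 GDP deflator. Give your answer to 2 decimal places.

142.23

Nominal GDP 2024 = 63.85·892 + 58.00·752 + 45.82·61 + 86.50·901 = 181301.72.
Real GDP 2024 (at 2016 prices) = 45.85·892 + 50.95·752 + 43.22·61 + 50.63·901 = 127466.65.
Deflator = Nominal/Real × 100 = 181301.72/127466.65 × 100 = 142.235.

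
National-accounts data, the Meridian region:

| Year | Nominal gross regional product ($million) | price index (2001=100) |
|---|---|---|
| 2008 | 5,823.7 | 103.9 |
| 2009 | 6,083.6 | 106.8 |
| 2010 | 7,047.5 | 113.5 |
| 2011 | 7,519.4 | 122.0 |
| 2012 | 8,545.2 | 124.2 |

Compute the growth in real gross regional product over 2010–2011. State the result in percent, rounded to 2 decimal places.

Real gross regional product 2010 = 7047.5/1.135 = 6209.25.
Real gross regional product 2011 = 7519.4/1.220 = 6163.44.
Change = 6163.44/6209.25 − 1 = -0.0074.

-0.74%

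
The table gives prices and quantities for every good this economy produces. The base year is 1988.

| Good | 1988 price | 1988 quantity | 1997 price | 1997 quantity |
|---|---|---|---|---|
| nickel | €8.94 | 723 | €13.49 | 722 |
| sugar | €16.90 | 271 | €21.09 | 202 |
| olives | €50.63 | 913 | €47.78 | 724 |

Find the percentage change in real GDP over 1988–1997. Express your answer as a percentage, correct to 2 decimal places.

Real GDP 1988 = Nominal GDP 1988 = 8.94·723 + 16.90·271 + 50.63·913 = 57268.71.
Real GDP 1997 (at 1988 prices) = 8.94·722 + 16.90·202 + 50.63·724 = 46524.60.
Real growth = 46524.60/57268.71 − 1 = -0.1876.

-18.76%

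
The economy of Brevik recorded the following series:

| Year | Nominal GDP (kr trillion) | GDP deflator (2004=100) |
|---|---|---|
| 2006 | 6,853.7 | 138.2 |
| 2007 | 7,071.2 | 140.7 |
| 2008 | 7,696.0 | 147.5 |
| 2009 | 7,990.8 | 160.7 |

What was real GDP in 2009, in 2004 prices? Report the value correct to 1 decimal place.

Real GDP 2009 = 7990.8 / 1.607 = 4972.50.

kr 4,972.5 trillion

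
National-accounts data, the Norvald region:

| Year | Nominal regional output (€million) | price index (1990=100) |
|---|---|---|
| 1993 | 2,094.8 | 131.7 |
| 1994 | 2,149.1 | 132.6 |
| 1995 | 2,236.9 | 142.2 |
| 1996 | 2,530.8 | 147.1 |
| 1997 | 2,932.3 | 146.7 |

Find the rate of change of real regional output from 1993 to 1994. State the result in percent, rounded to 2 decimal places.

1.90%

Real regional output 1993 = 2094.8/1.317 = 1590.58.
Real regional output 1994 = 2149.1/1.326 = 1620.74.
Change = 1620.74/1590.58 − 1 = 0.0190.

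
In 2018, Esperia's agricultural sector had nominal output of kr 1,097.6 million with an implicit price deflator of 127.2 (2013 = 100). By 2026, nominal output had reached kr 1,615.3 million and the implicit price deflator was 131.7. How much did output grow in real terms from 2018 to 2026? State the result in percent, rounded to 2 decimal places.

42.14%

Real output 2018 = 1097.6 / 1.272 = 862.89.
Real output 2026 = 1615.3 / 1.317 = 1226.50.
Real growth = 1226.50 / 862.89 − 1 = 0.4214.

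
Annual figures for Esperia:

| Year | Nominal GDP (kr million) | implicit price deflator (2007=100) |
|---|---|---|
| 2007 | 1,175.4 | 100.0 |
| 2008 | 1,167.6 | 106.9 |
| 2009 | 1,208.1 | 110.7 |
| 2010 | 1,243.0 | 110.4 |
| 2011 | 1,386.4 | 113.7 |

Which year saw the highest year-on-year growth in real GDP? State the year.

2008: real = 1167.6/1.069 = 1092.24; growth vs 2007 (1175.40) = -7.08%.
2009: real = 1208.1/1.107 = 1091.33; growth vs 2008 (1092.24) = -0.08%.
2010: real = 1243.0/1.104 = 1125.91; growth vs 2009 (1091.33) = 3.17%.
2011: real = 1386.4/1.137 = 1219.35; growth vs 2010 (1125.91) = 8.30%.

2011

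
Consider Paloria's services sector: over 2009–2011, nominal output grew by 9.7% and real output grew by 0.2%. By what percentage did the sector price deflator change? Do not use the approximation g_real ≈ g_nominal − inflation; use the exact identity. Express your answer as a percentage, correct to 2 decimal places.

9.48%

(1 + g_nom) = (1 + g_real)(1 + π), so π = 1.0970 / 1.0020 − 1 = 0.09481.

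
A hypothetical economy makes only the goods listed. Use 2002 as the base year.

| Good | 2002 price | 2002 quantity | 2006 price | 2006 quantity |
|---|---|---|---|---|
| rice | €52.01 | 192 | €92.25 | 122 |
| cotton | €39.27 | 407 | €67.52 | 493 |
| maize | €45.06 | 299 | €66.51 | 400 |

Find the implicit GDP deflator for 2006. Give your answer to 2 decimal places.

162.70

Nominal GDP 2006 = 92.25·122 + 67.52·493 + 66.51·400 = 71145.86.
Real GDP 2006 (at 2002 prices) = 52.01·122 + 39.27·493 + 45.06·400 = 43729.33.
Deflator = Nominal/Real × 100 = 71145.86/43729.33 × 100 = 162.696.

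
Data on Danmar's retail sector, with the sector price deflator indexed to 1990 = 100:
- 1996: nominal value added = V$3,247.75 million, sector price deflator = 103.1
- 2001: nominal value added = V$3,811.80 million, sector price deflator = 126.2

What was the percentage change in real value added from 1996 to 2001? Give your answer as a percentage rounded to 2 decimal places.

-4.12%

Deflate each year: 1996 → 3247.75/1.031 = 3150.10; 2001 → 3811.80/1.262 = 3020.44.
So real value added changed by 3020.44/3150.10 − 1 = -0.0412, i.e. -4.12%.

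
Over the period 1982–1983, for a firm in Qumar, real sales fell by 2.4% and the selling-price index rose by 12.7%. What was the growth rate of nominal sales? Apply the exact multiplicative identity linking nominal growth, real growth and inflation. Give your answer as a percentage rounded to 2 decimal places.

(1 + g_nom) = (1 + g_real)(1 + π) = 0.9760 × 1.1270 = 1.09995.

10.00%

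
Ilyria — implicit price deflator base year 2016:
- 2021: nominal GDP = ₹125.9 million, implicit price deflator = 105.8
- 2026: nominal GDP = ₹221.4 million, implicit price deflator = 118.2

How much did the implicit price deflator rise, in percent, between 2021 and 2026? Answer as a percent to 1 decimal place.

11.7%

Price-level change = 118.2 / 105.8 − 1 = 0.1172.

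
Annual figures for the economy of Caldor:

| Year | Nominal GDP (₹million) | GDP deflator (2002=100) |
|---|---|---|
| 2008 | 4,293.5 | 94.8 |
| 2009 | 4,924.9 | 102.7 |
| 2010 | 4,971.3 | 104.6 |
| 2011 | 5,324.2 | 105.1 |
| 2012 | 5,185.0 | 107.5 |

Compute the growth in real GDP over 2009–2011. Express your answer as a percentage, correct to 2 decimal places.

5.64%

Real GDP 2009 = 4924.9/1.027 = 4795.42.
Real GDP 2011 = 5324.2/1.051 = 5065.84.
Change = 5065.84/4795.42 − 1 = 0.0564.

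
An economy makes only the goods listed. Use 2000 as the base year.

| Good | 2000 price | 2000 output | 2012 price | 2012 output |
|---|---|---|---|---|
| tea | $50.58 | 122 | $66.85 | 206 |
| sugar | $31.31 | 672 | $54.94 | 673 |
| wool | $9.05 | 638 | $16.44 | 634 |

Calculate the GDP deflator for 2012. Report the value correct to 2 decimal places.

Nominal GDP 2012 = 66.85·206 + 54.94·673 + 16.44·634 = 61168.68.
Real GDP 2012 (at 2000 prices) = 50.58·206 + 31.31·673 + 9.05·634 = 37228.81.
Deflator = Nominal/Real × 100 = 61168.68/37228.81 × 100 = 164.305.

164.30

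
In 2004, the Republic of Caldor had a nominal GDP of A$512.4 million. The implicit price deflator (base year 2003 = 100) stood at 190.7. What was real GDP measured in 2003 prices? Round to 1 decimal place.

A$268.7 million

Real GDP = Nominal / (implicit price deflator/100) = 512.4 / 1.907 = 268.69.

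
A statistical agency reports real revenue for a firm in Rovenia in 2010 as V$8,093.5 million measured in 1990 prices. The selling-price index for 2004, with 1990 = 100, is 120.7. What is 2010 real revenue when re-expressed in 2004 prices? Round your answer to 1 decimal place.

V$9,768.9 million

Real revenue in 2004 prices = Real revenue in 1990 prices × (P_2004/P_1990) = 8093.5 × 1.207 = 9768.85.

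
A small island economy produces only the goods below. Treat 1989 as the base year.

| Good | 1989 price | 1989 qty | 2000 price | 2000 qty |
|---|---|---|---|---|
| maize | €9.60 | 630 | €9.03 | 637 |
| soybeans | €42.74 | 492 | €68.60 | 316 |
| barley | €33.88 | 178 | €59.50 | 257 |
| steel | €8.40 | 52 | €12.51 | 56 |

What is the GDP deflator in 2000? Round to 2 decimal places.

Nominal GDP 2000 = 9.03·637 + 68.60·316 + 59.50·257 + 12.51·56 = 43421.77.
Real GDP 2000 (at 1989 prices) = 9.60·637 + 42.74·316 + 33.88·257 + 8.40·56 = 28798.60.
Deflator = Nominal/Real × 100 = 43421.77/28798.60 × 100 = 150.777.

150.78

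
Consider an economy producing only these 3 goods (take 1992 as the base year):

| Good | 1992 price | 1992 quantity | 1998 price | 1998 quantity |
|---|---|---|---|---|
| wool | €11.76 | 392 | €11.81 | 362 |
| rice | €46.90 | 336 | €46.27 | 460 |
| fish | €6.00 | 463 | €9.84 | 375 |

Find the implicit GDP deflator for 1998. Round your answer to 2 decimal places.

Nominal GDP 1998 = 11.81·362 + 46.27·460 + 9.84·375 = 29249.42.
Real GDP 1998 (at 1992 prices) = 11.76·362 + 46.90·460 + 6.00·375 = 28081.12.
Deflator = Nominal/Real × 100 = 29249.42/28081.12 × 100 = 104.160.

104.16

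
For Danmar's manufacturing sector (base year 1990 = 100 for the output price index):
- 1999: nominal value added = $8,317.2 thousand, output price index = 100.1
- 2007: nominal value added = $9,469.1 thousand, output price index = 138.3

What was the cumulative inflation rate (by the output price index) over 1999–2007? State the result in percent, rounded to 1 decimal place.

38.2%

Price-level change = 138.3 / 100.1 − 1 = 0.3816.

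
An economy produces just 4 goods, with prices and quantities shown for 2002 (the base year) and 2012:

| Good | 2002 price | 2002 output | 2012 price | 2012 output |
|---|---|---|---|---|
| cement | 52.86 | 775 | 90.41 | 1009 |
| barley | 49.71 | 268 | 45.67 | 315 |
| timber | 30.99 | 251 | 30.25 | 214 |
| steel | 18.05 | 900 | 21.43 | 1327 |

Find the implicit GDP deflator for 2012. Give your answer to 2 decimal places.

141.12

Nominal GDP 2012 = 90.41·1009 + 45.67·315 + 30.25·214 + 21.43·1327 = 140520.85.
Real GDP 2012 (at 2002 prices) = 52.86·1009 + 49.71·315 + 30.99·214 + 18.05·1327 = 99578.60.
Deflator = Nominal/Real × 100 = 140520.85/99578.60 × 100 = 141.116.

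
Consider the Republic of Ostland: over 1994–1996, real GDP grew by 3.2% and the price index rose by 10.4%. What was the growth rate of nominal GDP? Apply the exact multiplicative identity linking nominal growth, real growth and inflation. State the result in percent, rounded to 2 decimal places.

13.93%

(1 + g_nom) = (1 + g_real)(1 + π) = 1.0320 × 1.1040 = 1.13933.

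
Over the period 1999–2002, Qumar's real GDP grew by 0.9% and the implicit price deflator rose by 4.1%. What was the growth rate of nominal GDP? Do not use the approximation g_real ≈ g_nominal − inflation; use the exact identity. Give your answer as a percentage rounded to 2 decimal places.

(1 + g_nom) = (1 + g_real)(1 + π) = 1.0090 × 1.0410 = 1.05037.

5.04%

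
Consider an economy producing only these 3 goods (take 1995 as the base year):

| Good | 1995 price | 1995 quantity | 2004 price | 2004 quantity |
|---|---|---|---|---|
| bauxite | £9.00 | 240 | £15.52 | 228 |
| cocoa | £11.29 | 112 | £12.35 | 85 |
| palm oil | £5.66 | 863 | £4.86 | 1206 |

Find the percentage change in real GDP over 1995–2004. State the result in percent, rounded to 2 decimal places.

Real GDP 1995 = Nominal GDP 1995 = 9.00·240 + 11.29·112 + 5.66·863 = 8309.06.
Real GDP 2004 (at 1995 prices) = 9.00·228 + 11.29·85 + 5.66·1206 = 9837.61.
Real growth = 9837.61/8309.06 − 1 = 0.1840.

18.40%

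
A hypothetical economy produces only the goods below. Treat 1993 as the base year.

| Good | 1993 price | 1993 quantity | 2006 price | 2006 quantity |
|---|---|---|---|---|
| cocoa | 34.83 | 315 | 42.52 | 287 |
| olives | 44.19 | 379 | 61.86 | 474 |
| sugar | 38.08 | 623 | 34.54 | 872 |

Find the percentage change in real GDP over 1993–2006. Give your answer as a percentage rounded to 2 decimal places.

Real GDP 1993 = Nominal GDP 1993 = 34.83·315 + 44.19·379 + 38.08·623 = 51443.30.
Real GDP 2006 (at 1993 prices) = 34.83·287 + 44.19·474 + 38.08·872 = 64148.03.
Real growth = 64148.03/51443.30 − 1 = 0.2470.

24.70%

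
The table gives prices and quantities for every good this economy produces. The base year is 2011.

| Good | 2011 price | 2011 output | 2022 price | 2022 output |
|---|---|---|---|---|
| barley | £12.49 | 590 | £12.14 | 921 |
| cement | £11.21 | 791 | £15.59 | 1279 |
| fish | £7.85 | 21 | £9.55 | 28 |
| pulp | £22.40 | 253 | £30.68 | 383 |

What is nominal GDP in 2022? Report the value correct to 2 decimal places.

£43138.39

Nominal GDP 2022 = Σ (p_2022 × q_2022) = 12.14·921 + 15.59·1279 + 9.55·28 + 30.68·383 = 43138.39.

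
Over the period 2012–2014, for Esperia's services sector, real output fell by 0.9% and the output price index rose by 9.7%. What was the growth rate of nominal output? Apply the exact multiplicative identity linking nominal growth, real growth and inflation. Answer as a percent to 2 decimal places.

8.71%

(1 + g_nom) = (1 + g_real)(1 + π) = 0.9910 × 1.0970 = 1.08713.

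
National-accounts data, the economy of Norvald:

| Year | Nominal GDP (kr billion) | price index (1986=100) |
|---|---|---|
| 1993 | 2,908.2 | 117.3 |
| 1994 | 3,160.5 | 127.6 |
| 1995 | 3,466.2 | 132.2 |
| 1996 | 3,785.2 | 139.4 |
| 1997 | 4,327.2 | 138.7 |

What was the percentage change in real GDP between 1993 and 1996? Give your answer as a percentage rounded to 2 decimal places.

9.52%

Real GDP 1993 = 2908.2/1.173 = 2479.28.
Real GDP 1996 = 3785.2/1.394 = 2715.35.
Change = 2715.35/2479.28 − 1 = 0.0952.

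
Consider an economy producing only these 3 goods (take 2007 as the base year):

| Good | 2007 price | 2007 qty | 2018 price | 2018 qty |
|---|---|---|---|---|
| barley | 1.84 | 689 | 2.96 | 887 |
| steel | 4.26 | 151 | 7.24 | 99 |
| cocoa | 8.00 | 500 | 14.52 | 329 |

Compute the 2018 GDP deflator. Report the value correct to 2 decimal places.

173.28

Nominal GDP 2018 = 2.96·887 + 7.24·99 + 14.52·329 = 8119.36.
Real GDP 2018 (at 2007 prices) = 1.84·887 + 4.26·99 + 8.00·329 = 4685.82.
Deflator = Nominal/Real × 100 = 8119.36/4685.82 × 100 = 173.275.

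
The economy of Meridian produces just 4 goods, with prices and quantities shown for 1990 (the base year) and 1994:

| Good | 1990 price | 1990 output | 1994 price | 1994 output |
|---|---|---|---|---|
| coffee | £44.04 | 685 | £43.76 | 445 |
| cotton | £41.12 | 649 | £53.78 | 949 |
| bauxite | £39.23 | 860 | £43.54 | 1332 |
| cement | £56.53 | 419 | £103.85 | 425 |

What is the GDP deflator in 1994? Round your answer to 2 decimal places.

127.98

Nominal GDP 1994 = 43.76·445 + 53.78·949 + 43.54·1332 + 103.85·425 = 172641.95.
Real GDP 1994 (at 1990 prices) = 44.04·445 + 41.12·949 + 39.23·1332 + 56.53·425 = 134900.29.
Deflator = Nominal/Real × 100 = 172641.95/134900.29 × 100 = 127.977.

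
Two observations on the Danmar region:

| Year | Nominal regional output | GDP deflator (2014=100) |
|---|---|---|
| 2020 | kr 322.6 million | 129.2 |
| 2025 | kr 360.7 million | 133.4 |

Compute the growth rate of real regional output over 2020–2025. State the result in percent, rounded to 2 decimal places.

8.29%

Deflate each year: 2020 → 322.6/1.292 = 249.69; 2025 → 360.7/1.334 = 270.39.
So real regional output changed by 270.39/249.69 − 1 = 0.0829, i.e. 8.29%.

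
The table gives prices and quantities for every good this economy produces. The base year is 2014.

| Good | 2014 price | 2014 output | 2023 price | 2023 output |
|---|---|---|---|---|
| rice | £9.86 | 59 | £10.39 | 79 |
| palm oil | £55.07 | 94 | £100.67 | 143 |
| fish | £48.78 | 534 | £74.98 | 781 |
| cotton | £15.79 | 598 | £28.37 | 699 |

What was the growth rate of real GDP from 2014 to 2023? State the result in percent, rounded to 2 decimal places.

40.10%

Real GDP 2014 = Nominal GDP 2014 = 9.86·59 + 55.07·94 + 48.78·534 + 15.79·598 = 41249.26.
Real GDP 2023 (at 2014 prices) = 9.86·79 + 55.07·143 + 48.78·781 + 15.79·699 = 57788.34.
Real growth = 57788.34/41249.26 − 1 = 0.4010.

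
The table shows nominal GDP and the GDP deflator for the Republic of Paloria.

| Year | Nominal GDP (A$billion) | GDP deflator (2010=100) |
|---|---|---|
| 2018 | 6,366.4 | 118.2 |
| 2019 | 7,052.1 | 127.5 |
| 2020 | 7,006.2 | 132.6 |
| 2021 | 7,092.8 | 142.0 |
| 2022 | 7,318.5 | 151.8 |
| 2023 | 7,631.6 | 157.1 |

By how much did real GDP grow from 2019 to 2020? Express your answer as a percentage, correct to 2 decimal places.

Real GDP 2019 = 7052.1/1.275 = 5531.06.
Real GDP 2020 = 7006.2/1.326 = 5283.71.
Change = 5283.71/5531.06 − 1 = -0.0447.

-4.47%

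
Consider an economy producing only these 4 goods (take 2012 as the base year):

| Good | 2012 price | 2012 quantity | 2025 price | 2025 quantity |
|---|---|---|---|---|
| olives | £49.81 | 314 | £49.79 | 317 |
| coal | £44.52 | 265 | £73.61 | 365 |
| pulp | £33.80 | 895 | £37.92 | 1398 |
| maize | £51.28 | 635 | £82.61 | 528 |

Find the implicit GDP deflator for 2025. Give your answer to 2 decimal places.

Nominal GDP 2025 = 49.79·317 + 73.61·365 + 37.92·1398 + 82.61·528 = 139281.32.
Real GDP 2025 (at 2012 prices) = 49.81·317 + 44.52·365 + 33.80·1398 + 51.28·528 = 106367.81.
Deflator = Nominal/Real × 100 = 139281.32/106367.81 × 100 = 130.943.

130.94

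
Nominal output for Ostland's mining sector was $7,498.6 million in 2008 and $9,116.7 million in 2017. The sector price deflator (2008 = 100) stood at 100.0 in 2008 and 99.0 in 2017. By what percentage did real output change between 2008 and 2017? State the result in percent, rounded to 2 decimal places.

22.81%

Real output 2008 = 7498.6 / 1.000 = 7498.60.
Real output 2017 = 9116.7 / 0.990 = 9208.79.
Real growth = 9208.79 / 7498.60 − 1 = 0.2281.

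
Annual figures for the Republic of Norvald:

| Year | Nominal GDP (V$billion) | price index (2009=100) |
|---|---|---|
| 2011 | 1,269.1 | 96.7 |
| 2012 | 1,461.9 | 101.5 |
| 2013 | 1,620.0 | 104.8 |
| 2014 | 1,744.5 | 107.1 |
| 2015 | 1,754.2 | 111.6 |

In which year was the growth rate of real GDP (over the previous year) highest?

2012

2012: real = 1461.9/1.015 = 1440.30; growth vs 2011 (1312.41) = 9.74%.
2013: real = 1620.0/1.048 = 1545.80; growth vs 2012 (1440.30) = 7.32%.
2014: real = 1744.5/1.071 = 1628.85; growth vs 2013 (1545.80) = 5.37%.
2015: real = 1754.2/1.116 = 1571.86; growth vs 2014 (1628.85) = -3.50%.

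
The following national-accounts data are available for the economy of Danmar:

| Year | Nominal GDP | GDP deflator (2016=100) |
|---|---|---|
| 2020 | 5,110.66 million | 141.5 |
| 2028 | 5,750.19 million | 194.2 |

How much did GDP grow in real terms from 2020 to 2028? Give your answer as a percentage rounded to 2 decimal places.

-18.02%

Deflate each year: 2020 → 5110.66/1.415 = 3611.77; 2028 → 5750.19/1.942 = 2960.96.
So real GDP changed by 2960.96/3611.77 − 1 = -0.1802, i.e. -18.02%.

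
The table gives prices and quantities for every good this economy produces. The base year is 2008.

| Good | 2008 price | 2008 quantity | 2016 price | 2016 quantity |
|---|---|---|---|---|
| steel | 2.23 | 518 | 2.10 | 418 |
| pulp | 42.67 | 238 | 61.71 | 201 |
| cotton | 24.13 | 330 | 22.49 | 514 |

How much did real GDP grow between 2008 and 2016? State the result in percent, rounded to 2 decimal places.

Real GDP 2008 = Nominal GDP 2008 = 2.23·518 + 42.67·238 + 24.13·330 = 19273.50.
Real GDP 2016 (at 2008 prices) = 2.23·418 + 42.67·201 + 24.13·514 = 21911.63.
Real growth = 21911.63/19273.50 − 1 = 0.1369.

13.69%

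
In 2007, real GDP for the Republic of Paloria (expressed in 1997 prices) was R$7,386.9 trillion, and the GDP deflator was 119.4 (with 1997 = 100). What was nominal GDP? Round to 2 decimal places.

R$8,819.96 trillion

Nominal GDP = Real × (GDP deflator/100) = 7386.9 × 1.194 = 8819.96.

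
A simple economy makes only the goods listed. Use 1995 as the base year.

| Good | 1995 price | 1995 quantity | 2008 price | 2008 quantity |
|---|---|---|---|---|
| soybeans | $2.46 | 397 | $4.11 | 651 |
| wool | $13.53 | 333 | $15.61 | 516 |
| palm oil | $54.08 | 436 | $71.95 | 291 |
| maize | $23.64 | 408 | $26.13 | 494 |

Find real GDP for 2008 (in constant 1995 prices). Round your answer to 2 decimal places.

$35998.38

Real GDP 2008 = Σ (p_1995 × q_2008) = 2.46·651 + 13.53·516 + 54.08·291 + 23.64·494 = 35998.38.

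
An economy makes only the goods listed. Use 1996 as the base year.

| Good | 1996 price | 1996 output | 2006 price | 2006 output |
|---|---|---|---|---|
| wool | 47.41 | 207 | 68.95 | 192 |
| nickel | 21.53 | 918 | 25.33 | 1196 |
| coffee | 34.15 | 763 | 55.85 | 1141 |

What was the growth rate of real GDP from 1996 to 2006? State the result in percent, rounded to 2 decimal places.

32.68%

Real GDP 1996 = Nominal GDP 1996 = 47.41·207 + 21.53·918 + 34.15·763 = 55634.86.
Real GDP 2006 (at 1996 prices) = 47.41·192 + 21.53·1196 + 34.15·1141 = 73817.75.
Real growth = 73817.75/55634.86 − 1 = 0.3268.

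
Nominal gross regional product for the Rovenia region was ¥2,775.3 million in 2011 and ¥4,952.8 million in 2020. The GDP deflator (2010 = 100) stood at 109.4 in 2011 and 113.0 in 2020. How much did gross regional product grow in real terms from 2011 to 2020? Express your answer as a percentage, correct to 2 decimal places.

72.77%

Real gross regional product 2011 = 2775.3 / 1.094 = 2536.84.
Real gross regional product 2020 = 4952.8 / 1.130 = 4383.01.
Real growth = 4383.01 / 2536.84 − 1 = 0.7277.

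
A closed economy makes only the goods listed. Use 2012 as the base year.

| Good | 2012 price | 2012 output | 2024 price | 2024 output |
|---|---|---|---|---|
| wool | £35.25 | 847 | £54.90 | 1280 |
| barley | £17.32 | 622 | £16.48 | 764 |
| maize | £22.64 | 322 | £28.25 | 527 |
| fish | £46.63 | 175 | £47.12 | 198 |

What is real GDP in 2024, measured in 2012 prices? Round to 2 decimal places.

£79516.50

Real GDP 2024 = Σ (p_2012 × q_2024) = 35.25·1280 + 17.32·764 + 22.64·527 + 46.63·198 = 79516.50.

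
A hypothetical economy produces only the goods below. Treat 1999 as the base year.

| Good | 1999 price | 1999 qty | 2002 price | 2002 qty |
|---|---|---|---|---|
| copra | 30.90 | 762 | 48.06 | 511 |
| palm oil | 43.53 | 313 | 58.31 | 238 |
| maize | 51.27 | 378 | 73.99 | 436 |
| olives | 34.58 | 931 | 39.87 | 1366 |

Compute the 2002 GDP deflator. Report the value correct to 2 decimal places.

130.73

Nominal GDP 2002 = 48.06·511 + 58.31·238 + 73.99·436 + 39.87·1366 = 125158.50.
Real GDP 2002 (at 1999 prices) = 30.90·511 + 43.53·238 + 51.27·436 + 34.58·1366 = 95740.04.
Deflator = Nominal/Real × 100 = 125158.50/95740.04 × 100 = 130.727.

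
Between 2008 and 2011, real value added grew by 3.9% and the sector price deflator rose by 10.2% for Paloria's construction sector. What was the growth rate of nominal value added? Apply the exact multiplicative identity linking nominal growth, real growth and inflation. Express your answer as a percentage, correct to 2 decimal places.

(1 + g_nom) = (1 + g_real)(1 + π) = 1.0390 × 1.1020 = 1.14498.

14.50%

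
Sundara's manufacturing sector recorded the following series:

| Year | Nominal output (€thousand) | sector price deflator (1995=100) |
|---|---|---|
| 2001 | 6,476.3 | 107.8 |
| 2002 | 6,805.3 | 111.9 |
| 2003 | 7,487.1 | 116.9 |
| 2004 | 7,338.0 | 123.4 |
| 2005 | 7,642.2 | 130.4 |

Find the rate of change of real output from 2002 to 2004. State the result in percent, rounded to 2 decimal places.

Real output 2002 = 6805.3/1.119 = 6081.59.
Real output 2004 = 7338.0/1.234 = 5946.52.
Change = 5946.52/6081.59 − 1 = -0.0222.

-2.22%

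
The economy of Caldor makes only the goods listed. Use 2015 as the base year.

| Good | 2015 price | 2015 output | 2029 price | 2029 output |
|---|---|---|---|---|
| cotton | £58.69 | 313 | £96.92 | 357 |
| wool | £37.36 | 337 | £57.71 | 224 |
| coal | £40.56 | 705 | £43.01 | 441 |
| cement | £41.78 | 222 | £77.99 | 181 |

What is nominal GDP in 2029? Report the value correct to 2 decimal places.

Nominal GDP 2029 = Σ (p_2029 × q_2029) = 96.92·357 + 57.71·224 + 43.01·441 + 77.99·181 = 80611.08.

£80611.08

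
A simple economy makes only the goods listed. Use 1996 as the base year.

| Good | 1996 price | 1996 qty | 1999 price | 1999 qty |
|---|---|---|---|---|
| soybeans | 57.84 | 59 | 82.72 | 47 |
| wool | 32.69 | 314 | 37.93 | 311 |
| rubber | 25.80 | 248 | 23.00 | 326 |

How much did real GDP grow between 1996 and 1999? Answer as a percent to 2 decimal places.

6.08%

Real GDP 1996 = Nominal GDP 1996 = 57.84·59 + 32.69·314 + 25.80·248 = 20075.62.
Real GDP 1999 (at 1996 prices) = 57.84·47 + 32.69·311 + 25.80·326 = 21295.87.
Real growth = 21295.87/20075.62 − 1 = 0.0608.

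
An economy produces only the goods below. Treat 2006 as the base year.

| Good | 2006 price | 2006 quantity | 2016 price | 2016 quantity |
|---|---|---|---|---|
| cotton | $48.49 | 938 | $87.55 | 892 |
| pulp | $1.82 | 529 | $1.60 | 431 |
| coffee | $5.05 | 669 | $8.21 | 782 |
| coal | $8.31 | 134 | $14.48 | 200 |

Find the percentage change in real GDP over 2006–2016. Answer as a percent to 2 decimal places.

Real GDP 2006 = Nominal GDP 2006 = 48.49·938 + 1.82·529 + 5.05·669 + 8.31·134 = 50938.39.
Real GDP 2016 (at 2006 prices) = 48.49·892 + 1.82·431 + 5.05·782 + 8.31·200 = 49648.60.
Real growth = 49648.60/50938.39 − 1 = -0.0253.

-2.53%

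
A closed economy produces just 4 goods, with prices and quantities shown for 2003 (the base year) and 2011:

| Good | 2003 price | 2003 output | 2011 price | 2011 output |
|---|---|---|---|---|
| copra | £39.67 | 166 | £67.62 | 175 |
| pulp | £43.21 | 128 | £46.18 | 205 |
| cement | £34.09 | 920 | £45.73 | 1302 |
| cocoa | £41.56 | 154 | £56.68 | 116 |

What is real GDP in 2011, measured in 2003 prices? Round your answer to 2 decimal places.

Real GDP 2011 = Σ (p_2003 × q_2011) = 39.67·175 + 43.21·205 + 34.09·1302 + 41.56·116 = 65006.44.

£65006.44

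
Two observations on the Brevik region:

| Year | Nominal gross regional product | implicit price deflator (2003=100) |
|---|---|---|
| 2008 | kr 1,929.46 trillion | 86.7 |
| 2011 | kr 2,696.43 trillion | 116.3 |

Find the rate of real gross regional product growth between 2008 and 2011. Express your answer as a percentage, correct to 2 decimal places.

Deflate each year: 2008 → 1929.46/0.867 = 2225.44; 2011 → 2696.43/1.163 = 2318.51.
So real gross regional product changed by 2318.51/2225.44 − 1 = 0.0418, i.e. 4.18%.

4.18%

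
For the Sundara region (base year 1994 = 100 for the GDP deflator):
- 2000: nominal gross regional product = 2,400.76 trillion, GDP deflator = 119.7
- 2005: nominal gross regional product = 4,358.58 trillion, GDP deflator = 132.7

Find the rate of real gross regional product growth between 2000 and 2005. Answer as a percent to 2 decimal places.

63.76%

Real gross regional product 2000 = 2400.76 / 1.197 = 2005.65.
Real gross regional product 2005 = 4358.58 / 1.327 = 3284.54.
Real growth = 3284.54 / 2005.65 − 1 = 0.6376.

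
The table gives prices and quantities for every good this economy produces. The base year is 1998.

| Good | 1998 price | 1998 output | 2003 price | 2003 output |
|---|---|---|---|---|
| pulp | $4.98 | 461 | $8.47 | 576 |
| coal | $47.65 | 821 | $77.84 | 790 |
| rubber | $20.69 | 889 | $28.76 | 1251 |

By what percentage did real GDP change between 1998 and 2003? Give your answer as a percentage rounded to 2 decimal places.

11.01%

Real GDP 1998 = Nominal GDP 1998 = 4.98·461 + 47.65·821 + 20.69·889 = 59809.84.
Real GDP 2003 (at 1998 prices) = 4.98·576 + 47.65·790 + 20.69·1251 = 66395.17.
Real growth = 66395.17/59809.84 − 1 = 0.1101.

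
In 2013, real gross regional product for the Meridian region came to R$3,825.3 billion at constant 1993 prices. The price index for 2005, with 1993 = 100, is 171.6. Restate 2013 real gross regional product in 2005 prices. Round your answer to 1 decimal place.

Real gross regional product in 2005 prices = Real gross regional product in 1993 prices × (P_2005/P_1993) = 3825.3 × 1.716 = 6564.21.

R$6,564.2 billion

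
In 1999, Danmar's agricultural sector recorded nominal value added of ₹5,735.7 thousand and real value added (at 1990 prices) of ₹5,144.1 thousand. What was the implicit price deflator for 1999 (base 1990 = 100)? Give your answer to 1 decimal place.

implicit price deflator = (Nominal / Real) × 100 = 5735.7 / 5144.1 × 100 = 111.50.

111.5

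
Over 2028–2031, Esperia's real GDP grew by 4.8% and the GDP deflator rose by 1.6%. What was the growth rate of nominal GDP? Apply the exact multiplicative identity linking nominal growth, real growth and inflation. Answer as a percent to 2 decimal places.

(1 + g_nom) = (1 + g_real)(1 + π) = 1.0480 × 1.0160 = 1.06477.

6.48%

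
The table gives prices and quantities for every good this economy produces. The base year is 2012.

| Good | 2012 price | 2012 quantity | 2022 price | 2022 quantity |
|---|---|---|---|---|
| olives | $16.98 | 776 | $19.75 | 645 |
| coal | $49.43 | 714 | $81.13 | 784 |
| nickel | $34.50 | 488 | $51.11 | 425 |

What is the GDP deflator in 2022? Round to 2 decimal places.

Nominal GDP 2022 = 19.75·645 + 81.13·784 + 51.11·425 = 98066.42.
Real GDP 2022 (at 2012 prices) = 16.98·645 + 49.43·784 + 34.50·425 = 64367.72.
Deflator = Nominal/Real × 100 = 98066.42/64367.72 × 100 = 152.353.

152.35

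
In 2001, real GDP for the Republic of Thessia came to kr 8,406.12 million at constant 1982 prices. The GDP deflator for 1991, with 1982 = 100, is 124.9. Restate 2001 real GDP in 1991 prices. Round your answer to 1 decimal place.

Real GDP in 1991 prices = Real GDP in 1982 prices × (P_1991/P_1982) = 8406.12 × 1.249 = 10499.24.

kr 10,499.2 million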